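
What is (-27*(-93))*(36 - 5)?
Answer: 77841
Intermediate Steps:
(-27*(-93))*(36 - 5) = 2511*31 = 77841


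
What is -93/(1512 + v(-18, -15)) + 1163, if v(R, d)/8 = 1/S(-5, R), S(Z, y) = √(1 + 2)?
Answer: 996982517/857296 + 93*√3/857296 ≈ 1162.9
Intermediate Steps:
S(Z, y) = √3
v(R, d) = 8*√3/3 (v(R, d) = 8/(√3) = 8*(√3/3) = 8*√3/3)
-93/(1512 + v(-18, -15)) + 1163 = -93/(1512 + 8*√3/3) + 1163 = 1163 - 93/(1512 + 8*√3/3)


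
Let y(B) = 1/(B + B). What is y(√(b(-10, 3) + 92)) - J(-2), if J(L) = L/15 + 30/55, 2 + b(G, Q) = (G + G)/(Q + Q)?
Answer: -68/165 + √195/260 ≈ -0.35841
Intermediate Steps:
b(G, Q) = -2 + G/Q (b(G, Q) = -2 + (G + G)/(Q + Q) = -2 + (2*G)/((2*Q)) = -2 + (2*G)*(1/(2*Q)) = -2 + G/Q)
J(L) = 6/11 + L/15 (J(L) = L*(1/15) + 30*(1/55) = L/15 + 6/11 = 6/11 + L/15)
y(B) = 1/(2*B)
y(√(b(-10, 3) + 92)) - J(-2) = 1/(2*(√((-2 - 10/3) + 92))) - (6/11 + (1/15)*(-2)) = 1/(2*(√((-2 - 10*⅓) + 92))) - (6/11 - 2/15) = 1/(2*(√((-2 - 10/3) + 92))) - 1*68/165 = 1/(2*(√(-16/3 + 92))) - 68/165 = 1/(2*(√(260/3))) - 68/165 = 1/(2*((2*√195/3))) - 68/165 = (√195/130)/2 - 68/165 = √195/260 - 68/165 = -68/165 + √195/260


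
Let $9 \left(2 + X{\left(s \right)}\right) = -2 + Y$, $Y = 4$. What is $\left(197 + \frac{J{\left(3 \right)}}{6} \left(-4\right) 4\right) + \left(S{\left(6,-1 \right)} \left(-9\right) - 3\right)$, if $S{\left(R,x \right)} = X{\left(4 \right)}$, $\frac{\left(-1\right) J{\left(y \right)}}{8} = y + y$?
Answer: $338$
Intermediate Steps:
$J{\left(y \right)} = - 16 y$ ($J{\left(y \right)} = - 8 \left(y + y\right) = - 8 \cdot 2 y = - 16 y$)
$X{\left(s \right)} = - \frac{16}{9}$ ($X{\left(s \right)} = -2 + \frac{-2 + 4}{9} = -2 + \frac{1}{9} \cdot 2 = -2 + \frac{2}{9} = - \frac{16}{9}$)
$S{\left(R,x \right)} = - \frac{16}{9}$
$\left(197 + \frac{J{\left(3 \right)}}{6} \left(-4\right) 4\right) + \left(S{\left(6,-1 \right)} \left(-9\right) - 3\right) = \left(197 + \frac{\left(-16\right) 3}{6} \left(-4\right) 4\right) - -13 = \left(197 + \left(-48\right) \frac{1}{6} \left(-4\right) 4\right) + \left(16 - 3\right) = \left(197 + \left(-8\right) \left(-4\right) 4\right) + 13 = \left(197 + 32 \cdot 4\right) + 13 = \left(197 + 128\right) + 13 = 325 + 13 = 338$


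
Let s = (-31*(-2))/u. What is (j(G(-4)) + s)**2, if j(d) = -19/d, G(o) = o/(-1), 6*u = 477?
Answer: 6375625/404496 ≈ 15.762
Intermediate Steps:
u = 159/2 (u = (1/6)*477 = 159/2 ≈ 79.500)
G(o) = -o (G(o) = o*(-1) = -o)
s = 124/159 (s = (-31*(-2))/(159/2) = 62*(2/159) = 124/159 ≈ 0.77987)
(j(G(-4)) + s)**2 = (-19/((-1*(-4))) + 124/159)**2 = (-19/4 + 124/159)**2 = (-2525/636)**2 = 6375625/404496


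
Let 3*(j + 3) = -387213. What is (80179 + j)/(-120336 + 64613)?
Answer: 48895/55723 ≈ 0.87747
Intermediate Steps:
j = -129074 (j = -3 + (⅓)*(-387213) = -3 - 129071 = -129074)
(80179 + j)/(-120336 + 64613) = (80179 - 129074)/(-120336 + 64613) = -48895/(-55723) = -48895*(-1/55723) = 48895/55723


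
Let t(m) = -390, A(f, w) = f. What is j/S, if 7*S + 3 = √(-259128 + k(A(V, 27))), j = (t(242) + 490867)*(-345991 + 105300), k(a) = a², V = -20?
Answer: 2479121391747/258737 + 1652747594498*I*√64682/258737 ≈ 9.5816e+6 + 1.6246e+9*I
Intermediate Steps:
j = -118053399607 (j = (-390 + 490867)*(-345991 + 105300) = 490477*(-240691) = -118053399607)
S = -3/7 + 2*I*√64682/7 (S = -3/7 + √(-259128 + (-20)²)/7 = -3/7 + √(-259128 + 400)/7 = -3/7 + √(-258728)/7 = -3/7 + (2*I*√64682)/7 = -3/7 + 2*I*√64682/7 ≈ -0.42857 + 72.665*I)
j/S = -118053399607/(-3/7 + 2*I*√64682/7)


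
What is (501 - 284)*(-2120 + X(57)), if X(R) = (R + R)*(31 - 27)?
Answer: -361088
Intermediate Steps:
X(R) = 8*R (X(R) = (2*R)*4 = 8*R)
(501 - 284)*(-2120 + X(57)) = (501 - 284)*(-2120 + 8*57) = 217*(-2120 + 456) = 217*(-1664) = -361088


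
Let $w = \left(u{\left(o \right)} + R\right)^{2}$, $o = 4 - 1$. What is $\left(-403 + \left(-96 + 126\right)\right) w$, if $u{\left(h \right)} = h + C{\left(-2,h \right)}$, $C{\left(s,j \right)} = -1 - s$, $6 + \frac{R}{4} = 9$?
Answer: $-95488$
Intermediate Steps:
$R = 12$ ($R = -24 + 4 \cdot 9 = -24 + 36 = 12$)
$o = 3$
$u{\left(h \right)} = 1 + h$ ($u{\left(h \right)} = h - -1 = h + \left(-1 + 2\right) = h + 1 = 1 + h$)
$w = 256$ ($w = \left(\left(1 + 3\right) + 12\right)^{2} = \left(4 + 12\right)^{2} = 16^{2} = 256$)
$\left(-403 + \left(-96 + 126\right)\right) w = \left(-403 + \left(-96 + 126\right)\right) 256 = \left(-403 + 30\right) 256 = \left(-373\right) 256 = -95488$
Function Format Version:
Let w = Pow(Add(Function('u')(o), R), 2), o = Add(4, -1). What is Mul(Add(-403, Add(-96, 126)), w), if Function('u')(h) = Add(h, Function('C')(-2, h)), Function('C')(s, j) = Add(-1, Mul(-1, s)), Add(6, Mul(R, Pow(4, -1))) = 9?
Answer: -95488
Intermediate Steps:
R = 12 (R = Add(-24, Mul(4, 9)) = Add(-24, 36) = 12)
o = 3
Function('u')(h) = Add(1, h) (Function('u')(h) = Add(h, Add(-1, Mul(-1, -2))) = Add(h, Add(-1, 2)) = Add(h, 1) = Add(1, h))
w = 256 (w = Pow(Add(Add(1, 3), 12), 2) = Pow(Add(4, 12), 2) = Pow(16, 2) = 256)
Mul(Add(-403, Add(-96, 126)), w) = Mul(Add(-403, Add(-96, 126)), 256) = Mul(Add(-403, 30), 256) = Mul(-373, 256) = -95488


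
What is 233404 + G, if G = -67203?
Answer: 166201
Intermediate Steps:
233404 + G = 233404 - 67203 = 166201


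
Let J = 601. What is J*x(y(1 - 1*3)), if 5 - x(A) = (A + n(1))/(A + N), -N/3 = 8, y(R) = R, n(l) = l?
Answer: 77529/26 ≈ 2981.9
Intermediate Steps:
N = -24 (N = -3*8 = -24)
x(A) = 5 - (1 + A)/(-24 + A) (x(A) = 5 - (A + 1)/(A - 24) = 5 - (1 + A)/(-24 + A))
J*x(y(1 - 1*3)) = 601*((-121 + 4*(1 - 1*3))/(-24 + (1 - 1*3))) = 601*((-121 + 4*(1 - 3))/(-24 + (1 - 3))) = 601*((-121 + 4*(-2))/(-24 - 2)) = 601*((-121 - 8)/(-26)) = 601*(-1/26*(-129)) = 601*(129/26) = 77529/26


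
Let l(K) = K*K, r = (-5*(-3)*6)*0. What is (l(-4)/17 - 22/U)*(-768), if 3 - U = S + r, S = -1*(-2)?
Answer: 274944/17 ≈ 16173.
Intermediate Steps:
S = 2
r = 0 (r = (15*6)*0 = 90*0 = 0)
U = 1 (U = 3 - (2 + 0) = 3 - 1*2 = 3 - 2 = 1)
l(K) = K²
(l(-4)/17 - 22/U)*(-768) = ((-4)²/17 - 22/1)*(-768) = (16*(1/17) - 22*1)*(-768) = (16/17 - 22)*(-768) = -358/17*(-768) = 274944/17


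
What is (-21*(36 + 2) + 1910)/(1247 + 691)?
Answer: 556/969 ≈ 0.57379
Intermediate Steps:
(-21*(36 + 2) + 1910)/(1247 + 691) = (-21*38 + 1910)/1938 = (-798 + 1910)*(1/1938) = 1112*(1/1938) = 556/969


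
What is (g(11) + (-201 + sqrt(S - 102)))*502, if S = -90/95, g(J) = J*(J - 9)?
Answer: -89858 + 1004*I*sqrt(9291)/19 ≈ -89858.0 + 5093.4*I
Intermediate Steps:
g(J) = J*(-9 + J)
S = -18/19 (S = -90*1/95 = -18/19 ≈ -0.94737)
(g(11) + (-201 + sqrt(S - 102)))*502 = (11*(-9 + 11) + (-201 + sqrt(-18/19 - 102)))*502 = (11*2 + (-201 + sqrt(-1956/19)))*502 = (22 + (-201 + 2*I*sqrt(9291)/19))*502 = (-179 + 2*I*sqrt(9291)/19)*502 = -89858 + 1004*I*sqrt(9291)/19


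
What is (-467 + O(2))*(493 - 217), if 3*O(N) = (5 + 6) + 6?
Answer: -127328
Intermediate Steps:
O(N) = 17/3 (O(N) = ((5 + 6) + 6)/3 = (11 + 6)/3 = (⅓)*17 = 17/3)
(-467 + O(2))*(493 - 217) = (-467 + 17/3)*(493 - 217) = -1384/3*276 = -127328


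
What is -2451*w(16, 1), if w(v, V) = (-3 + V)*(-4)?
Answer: -19608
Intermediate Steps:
w(v, V) = 12 - 4*V
-2451*w(16, 1) = -2451*(12 - 4*1) = -2451*(12 - 4) = -2451*8 = -19608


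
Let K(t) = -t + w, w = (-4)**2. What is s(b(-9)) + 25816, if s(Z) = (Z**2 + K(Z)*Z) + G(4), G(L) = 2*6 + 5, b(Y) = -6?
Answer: 25737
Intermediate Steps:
w = 16
G(L) = 17 (G(L) = 12 + 5 = 17)
K(t) = 16 - t (K(t) = -t + 16 = 16 - t)
s(Z) = 17 + Z**2 + Z*(16 - Z) (s(Z) = (Z**2 + (16 - Z)*Z) + 17 = (Z**2 + Z*(16 - Z)) + 17 = 17 + Z**2 + Z*(16 - Z))
s(b(-9)) + 25816 = (17 + 16*(-6)) + 25816 = (17 - 96) + 25816 = -79 + 25816 = 25737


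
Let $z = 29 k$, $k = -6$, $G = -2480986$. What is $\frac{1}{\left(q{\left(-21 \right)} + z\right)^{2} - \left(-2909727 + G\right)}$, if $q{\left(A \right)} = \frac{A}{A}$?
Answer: $\frac{1}{5420642} \approx 1.8448 \cdot 10^{-7}$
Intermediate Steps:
$q{\left(A \right)} = 1$
$z = -174$ ($z = 29 \left(-6\right) = -174$)
$\frac{1}{\left(q{\left(-21 \right)} + z\right)^{2} - \left(-2909727 + G\right)} = \frac{1}{\left(1 - 174\right)^{2} + \left(2909727 - -2480986\right)} = \frac{1}{\left(-173\right)^{2} + \left(2909727 + 2480986\right)} = \frac{1}{29929 + 5390713} = \frac{1}{5420642}$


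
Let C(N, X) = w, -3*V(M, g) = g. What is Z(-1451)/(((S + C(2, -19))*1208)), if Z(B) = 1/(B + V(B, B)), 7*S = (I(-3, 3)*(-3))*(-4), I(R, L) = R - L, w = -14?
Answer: 21/595954720 ≈ 3.5238e-8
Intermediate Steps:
V(M, g) = -g/3
C(N, X) = -14
S = -72/7 (S = (((-3 - 1*3)*(-3))*(-4))/7 = (((-3 - 3)*(-3))*(-4))/7 = (-6*(-3)*(-4))/7 = (18*(-4))/7 = (⅐)*(-72) = -72/7 ≈ -10.286)
Z(B) = 3/(2*B) (Z(B) = 1/(B - B/3) = 1/(2*B/3) = 3/(2*B))
Z(-1451)/(((S + C(2, -19))*1208)) = ((3/2)/(-1451))/(((-72/7 - 14)*1208)) = ((3/2)*(-1/1451))/((-170/7*1208)) = -3/(2902*(-205360/7)) = -3/2902*(-7/205360) = 21/595954720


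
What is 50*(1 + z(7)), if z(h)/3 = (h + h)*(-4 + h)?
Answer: 6350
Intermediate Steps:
z(h) = 6*h*(-4 + h) (z(h) = 3*((h + h)*(-4 + h)) = 3*((2*h)*(-4 + h)) = 3*(2*h*(-4 + h)) = 6*h*(-4 + h))
50*(1 + z(7)) = 50*(1 + 6*7*(-4 + 7)) = 50*(1 + 6*7*3) = 50*(1 + 126) = 50*127 = 6350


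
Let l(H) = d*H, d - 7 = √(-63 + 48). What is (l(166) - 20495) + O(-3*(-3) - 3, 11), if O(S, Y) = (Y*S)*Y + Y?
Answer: -18596 + 166*I*√15 ≈ -18596.0 + 642.92*I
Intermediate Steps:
d = 7 + I*√15 (d = 7 + √(-63 + 48) = 7 + √(-15) = 7 + I*√15 ≈ 7.0 + 3.873*I)
O(S, Y) = Y + S*Y² (O(S, Y) = (S*Y)*Y + Y = S*Y² + Y = Y + S*Y²)
l(H) = H*(7 + I*√15) (l(H) = (7 + I*√15)*H = H*(7 + I*√15))
(l(166) - 20495) + O(-3*(-3) - 3, 11) = (166*(7 + I*√15) - 20495) + 11*(1 + (-3*(-3) - 3)*11) = ((1162 + 166*I*√15) - 20495) + 11*(1 + (9 - 3)*11) = (-19333 + 166*I*√15) + 11*(1 + 6*11) = (-19333 + 166*I*√15) + 11*(1 + 66) = (-19333 + 166*I*√15) + 11*67 = (-19333 + 166*I*√15) + 737 = -18596 + 166*I*√15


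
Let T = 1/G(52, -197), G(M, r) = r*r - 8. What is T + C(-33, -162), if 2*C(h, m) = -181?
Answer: -7022979/77602 ≈ -90.500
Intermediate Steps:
G(M, r) = -8 + r**2 (G(M, r) = r**2 - 8 = -8 + r**2)
C(h, m) = -181/2 (C(h, m) = (1/2)*(-181) = -181/2)
T = 1/38801 (T = 1/(-8 + (-197)**2) = 1/(-8 + 38809) = 1/38801 ≈ 2.5773e-5)
T + C(-33, -162) = 1/38801 - 181/2 = -7022979/77602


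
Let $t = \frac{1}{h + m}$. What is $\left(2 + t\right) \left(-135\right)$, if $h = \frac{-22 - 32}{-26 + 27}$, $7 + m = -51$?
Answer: $- \frac{30105}{112} \approx -268.79$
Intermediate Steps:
$m = -58$ ($m = -7 - 51 = -58$)
$h = -54$ ($h = \frac{-22 - 32}{1} = \left(-54\right) 1 = -54$)
$t = - \frac{1}{112}$ ($t = \frac{1}{-54 - 58} = \frac{1}{-112} = - \frac{1}{112} \approx -0.0089286$)
$\left(2 + t\right) \left(-135\right) = \left(2 - \frac{1}{112}\right) \left(-135\right) = \frac{223}{112} \left(-135\right) = - \frac{30105}{112}$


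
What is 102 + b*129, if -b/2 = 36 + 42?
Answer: -20022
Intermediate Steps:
b = -156 (b = -2*(36 + 42) = -2*78 = -156)
102 + b*129 = 102 - 156*129 = 102 - 20124 = -20022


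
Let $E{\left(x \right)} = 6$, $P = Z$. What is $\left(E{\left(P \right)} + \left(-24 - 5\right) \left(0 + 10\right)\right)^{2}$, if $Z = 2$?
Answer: $80656$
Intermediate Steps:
$P = 2$
$\left(E{\left(P \right)} + \left(-24 - 5\right) \left(0 + 10\right)\right)^{2} = \left(6 + \left(-24 - 5\right) \left(0 + 10\right)\right)^{2} = \left(6 - 290\right)^{2} = \left(-284\right)^{2} = 80656$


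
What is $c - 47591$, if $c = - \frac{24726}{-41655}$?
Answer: $- \frac{660792793}{13885} \approx -47590.0$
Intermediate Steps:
$c = \frac{8242}{13885}$ ($c = \left(-24726\right) \left(- \frac{1}{41655}\right) = \frac{8242}{13885} \approx 0.59359$)
$c - 47591 = \frac{8242}{13885} - 47591 = - \frac{660792793}{13885}$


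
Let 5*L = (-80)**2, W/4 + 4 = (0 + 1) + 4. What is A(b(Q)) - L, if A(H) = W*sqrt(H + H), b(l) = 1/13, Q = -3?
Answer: -1280 + 4*sqrt(26)/13 ≈ -1278.4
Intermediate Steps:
b(l) = 1/13
W = 4 (W = -16 + 4*((0 + 1) + 4) = -16 + 4*(1 + 4) = -16 + 4*5 = -16 + 20 = 4)
L = 1280 (L = (1/5)*(-80)**2 = (1/5)*6400 = 1280)
A(H) = 4*sqrt(2)*sqrt(H) (A(H) = 4*sqrt(H + H) = 4*sqrt(2*H) = 4*(sqrt(2)*sqrt(H)) = 4*sqrt(2)*sqrt(H))
A(b(Q)) - L = 4*sqrt(2)*sqrt(1/13) - 1*1280 = 4*sqrt(2)*(sqrt(13)/13) - 1280 = 4*sqrt(26)/13 - 1280 = -1280 + 4*sqrt(26)/13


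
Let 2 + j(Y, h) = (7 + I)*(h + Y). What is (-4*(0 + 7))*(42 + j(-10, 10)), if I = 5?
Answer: -1120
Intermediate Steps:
j(Y, h) = -2 + 12*Y + 12*h (j(Y, h) = -2 + (7 + 5)*(h + Y) = -2 + 12*(Y + h) = -2 + (12*Y + 12*h) = -2 + 12*Y + 12*h)
(-4*(0 + 7))*(42 + j(-10, 10)) = (-4*(0 + 7))*(42 + (-2 + 12*(-10) + 12*10)) = (-4*7)*(42 + (-2 - 120 + 120)) = -28*(42 - 2) = -28*40 = -1120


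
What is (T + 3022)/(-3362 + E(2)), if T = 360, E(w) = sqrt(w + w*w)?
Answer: -5685142/5651519 - 1691*sqrt(6)/5651519 ≈ -1.0067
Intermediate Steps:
E(w) = sqrt(w + w**2)
(T + 3022)/(-3362 + E(2)) = (360 + 3022)/(-3362 + sqrt(2*(1 + 2))) = 3382/(-3362 + sqrt(2*3)) = 3382/(-3362 + sqrt(6))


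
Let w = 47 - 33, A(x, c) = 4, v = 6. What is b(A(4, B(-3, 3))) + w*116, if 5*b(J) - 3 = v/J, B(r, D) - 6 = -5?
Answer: 16249/10 ≈ 1624.9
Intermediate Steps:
B(r, D) = 1 (B(r, D) = 6 - 5 = 1)
b(J) = 3/5 + 6/(5*J) (b(J) = 3/5 + (6/J)/5 = 3/5 + 6/(5*J))
w = 14
b(A(4, B(-3, 3))) + w*116 = (3/5)*(2 + 4)/4 + 14*116 = (3/5)*(1/4)*6 + 1624 = 9/10 + 1624 = 16249/10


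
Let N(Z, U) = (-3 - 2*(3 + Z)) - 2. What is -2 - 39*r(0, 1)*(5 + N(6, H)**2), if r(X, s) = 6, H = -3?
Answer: -124958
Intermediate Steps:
N(Z, U) = -11 - 2*Z (N(Z, U) = (-3 + (-6 - 2*Z)) - 2 = (-9 - 2*Z) - 2 = -11 - 2*Z)
-2 - 39*r(0, 1)*(5 + N(6, H)**2) = -2 - 234*(5 + (-11 - 2*6)**2) = -2 - 234*(5 + (-11 - 12)**2) = -2 - 234*(5 + (-23)**2) = -2 - 234*(5 + 529) = -2 - 234*534 = -2 - 39*3204 = -2 - 124956 = -124958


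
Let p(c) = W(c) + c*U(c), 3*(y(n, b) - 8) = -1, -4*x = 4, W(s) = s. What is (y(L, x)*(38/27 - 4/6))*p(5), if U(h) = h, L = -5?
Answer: 4600/27 ≈ 170.37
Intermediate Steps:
x = -1 (x = -¼*4 = -1)
y(n, b) = 23/3 (y(n, b) = 8 + (⅓)*(-1) = 8 - ⅓ = 23/3)
p(c) = c + c² (p(c) = c + c*c = c + c²)
(y(L, x)*(38/27 - 4/6))*p(5) = (23*(38/27 - 4/6)/3)*(5*(1 + 5)) = (23*(38*(1/27) - 4*⅙)/3)*(5*6) = (23*(38/27 - ⅔)/3)*30 = ((23/3)*(20/27))*30 = (460/81)*30 = 4600/27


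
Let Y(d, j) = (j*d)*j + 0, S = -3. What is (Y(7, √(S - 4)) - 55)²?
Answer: 10816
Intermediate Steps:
Y(d, j) = d*j² (Y(d, j) = (d*j)*j + 0 = d*j² + 0 = d*j²)
(Y(7, √(S - 4)) - 55)² = (7*(√(-3 - 4))² - 55)² = (7*(√(-7))² - 55)² = (7*(I*√7)² - 55)² = (7*(-7) - 55)² = (-49 - 55)² = (-104)² = 10816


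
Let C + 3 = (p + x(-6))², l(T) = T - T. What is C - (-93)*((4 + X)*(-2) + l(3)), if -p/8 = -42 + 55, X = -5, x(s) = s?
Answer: 12283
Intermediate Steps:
l(T) = 0
p = -104 (p = -8*(-42 + 55) = -8*13 = -104)
C = 12097 (C = -3 + (-104 - 6)² = -3 + (-110)² = -3 + 12100 = 12097)
C - (-93)*((4 + X)*(-2) + l(3)) = 12097 - (-93)*((4 - 5)*(-2) + 0) = 12097 - (-93)*(-1*(-2) + 0) = 12097 - (-93)*(2 + 0) = 12097 - (-93)*2 = 12097 - 1*(-186) = 12097 + 186 = 12283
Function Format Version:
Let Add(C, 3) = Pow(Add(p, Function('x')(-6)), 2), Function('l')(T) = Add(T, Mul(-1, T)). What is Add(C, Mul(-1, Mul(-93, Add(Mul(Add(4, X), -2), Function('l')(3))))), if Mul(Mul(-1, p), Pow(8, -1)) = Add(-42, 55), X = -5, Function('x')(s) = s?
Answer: 12283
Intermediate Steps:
Function('l')(T) = 0
p = -104 (p = Mul(-8, Add(-42, 55)) = Mul(-8, 13) = -104)
C = 12097 (C = Add(-3, Pow(Add(-104, -6), 2)) = Add(-3, Pow(-110, 2)) = Add(-3, 12100) = 12097)
Add(C, Mul(-1, Mul(-93, Add(Mul(Add(4, X), -2), Function('l')(3))))) = Add(12097, Mul(-1, Mul(-93, Add(Mul(Add(4, -5), -2), 0)))) = Add(12097, Mul(-1, Mul(-93, Add(Mul(-1, -2), 0)))) = Add(12097, Mul(-1, Mul(-93, Add(2, 0)))) = Add(12097, Mul(-1, Mul(-93, 2))) = Add(12097, Mul(-1, -186)) = Add(12097, 186) = 12283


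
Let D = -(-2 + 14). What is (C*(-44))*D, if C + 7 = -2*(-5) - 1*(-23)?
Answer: 13728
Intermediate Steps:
D = -12 (D = -1*12 = -12)
C = 26 (C = -7 + (-2*(-5) - 1*(-23)) = -7 + (10 + 23) = -7 + 33 = 26)
(C*(-44))*D = (26*(-44))*(-12) = -1144*(-12) = 13728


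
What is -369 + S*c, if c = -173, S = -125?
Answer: 21256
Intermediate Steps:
-369 + S*c = -369 - 125*(-173) = -369 + 21625 = 21256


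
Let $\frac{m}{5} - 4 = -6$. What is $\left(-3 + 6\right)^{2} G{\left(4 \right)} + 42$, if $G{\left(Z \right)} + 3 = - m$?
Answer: $105$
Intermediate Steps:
$m = -10$ ($m = 20 + 5 \left(-6\right) = 20 - 30 = -10$)
$G{\left(Z \right)} = 7$ ($G{\left(Z \right)} = -3 - -10 = -3 + 10 = 7$)
$\left(-3 + 6\right)^{2} G{\left(4 \right)} + 42 = \left(-3 + 6\right)^{2} \cdot 7 + 42 = 3^{2} \cdot 7 + 42 = 9 \cdot 7 + 42 = 63 + 42 = 105$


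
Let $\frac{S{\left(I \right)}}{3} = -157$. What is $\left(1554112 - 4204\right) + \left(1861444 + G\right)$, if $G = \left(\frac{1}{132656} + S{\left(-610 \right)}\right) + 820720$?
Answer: $\frac{561347262257}{132656} \approx 4.2316 \cdot 10^{6}$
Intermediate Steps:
$S{\left(I \right)} = -471$ ($S{\left(I \right)} = 3 \left(-157\right) = -471$)
$G = \frac{108810951345}{132656}$ ($G = \left(\frac{1}{132656} - 471\right) + 820720 = - \frac{62480975}{132656} + 820720 = \frac{108810951345}{132656} \approx 8.2025 \cdot 10^{5}$)
$\left(1554112 - 4204\right) + \left(1861444 + G\right) = \left(1554112 - 4204\right) + \left(1861444 + \frac{108810951345}{132656}\right) = \left(1554112 - 4204\right) + \frac{355742666609}{132656} = 1549908 + \frac{355742666609}{132656} = \frac{561347262257}{132656}$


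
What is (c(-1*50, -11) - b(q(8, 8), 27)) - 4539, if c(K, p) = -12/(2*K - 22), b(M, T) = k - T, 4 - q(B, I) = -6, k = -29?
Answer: -273457/61 ≈ -4482.9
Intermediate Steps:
q(B, I) = 10 (q(B, I) = 4 - 1*(-6) = 4 + 6 = 10)
b(M, T) = -29 - T
c(K, p) = -12/(-22 + 2*K)
(c(-1*50, -11) - b(q(8, 8), 27)) - 4539 = (-6/(-11 - 1*50) - (-29 - 1*27)) - 4539 = (-6/(-11 - 50) - (-29 - 27)) - 4539 = (-6/(-61) - 1*(-56)) - 4539 = (-6*(-1/61) + 56) - 4539 = (6/61 + 56) - 4539 = 3422/61 - 4539 = -273457/61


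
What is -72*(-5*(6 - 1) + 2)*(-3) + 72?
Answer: -4896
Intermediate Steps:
-72*(-5*(6 - 1) + 2)*(-3) + 72 = -72*(-5*5 + 2)*(-3) + 72 = -72*(-25 + 2)*(-3) + 72 = -(-1656)*(-3) + 72 = -72*69 + 72 = -4968 + 72 = -4896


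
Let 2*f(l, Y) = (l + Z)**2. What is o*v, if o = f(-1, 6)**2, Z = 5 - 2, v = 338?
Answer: 1352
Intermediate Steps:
Z = 3
f(l, Y) = (3 + l)**2/2 (f(l, Y) = (l + 3)**2/2 = (3 + l)**2/2)
o = 4 (o = ((3 - 1)**2/2)**2 = ((1/2)*2**2)**2 = ((1/2)*4)**2 = 2**2 = 4)
o*v = 4*338 = 1352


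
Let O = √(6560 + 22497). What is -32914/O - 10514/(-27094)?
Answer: 5257/13547 - 4702*√593/593 ≈ -192.70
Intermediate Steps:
O = 7*√593 (O = √29057 = 7*√593 ≈ 170.46)
-32914/O - 10514/(-27094) = -32914*√593/4151 - 10514/(-27094) = -4702*√593/593 - 10514*(-1/27094) = -4702*√593/593 + 5257/13547 = 5257/13547 - 4702*√593/593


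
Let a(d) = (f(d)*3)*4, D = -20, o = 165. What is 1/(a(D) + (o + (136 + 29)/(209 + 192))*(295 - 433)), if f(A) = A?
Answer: -401/9249780 ≈ -4.3352e-5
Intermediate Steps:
a(d) = 12*d (a(d) = (d*3)*4 = (3*d)*4 = 12*d)
1/(a(D) + (o + (136 + 29)/(209 + 192))*(295 - 433)) = 1/(12*(-20) + (165 + (136 + 29)/(209 + 192))*(295 - 433)) = 1/(-240 + (165 + 165/401)*(-138)) = 1/(-240 + (66330/401)*(-138)) = 1/(-240 - 9153540/401) = 1/(-9249780/401) = -401/9249780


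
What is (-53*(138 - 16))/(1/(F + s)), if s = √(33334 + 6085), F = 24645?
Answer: -159354570 - 6466*√39419 ≈ -1.6064e+8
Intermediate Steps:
s = √39419 ≈ 198.54
(-53*(138 - 16))/(1/(F + s)) = (-53*(138 - 16))/(1/(24645 + √39419)) = (-53*122)*(24645 + √39419) = -6466*(24645 + √39419) = -159354570 - 6466*√39419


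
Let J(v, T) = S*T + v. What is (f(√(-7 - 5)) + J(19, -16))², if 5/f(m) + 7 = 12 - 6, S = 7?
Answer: 9604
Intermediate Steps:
J(v, T) = v + 7*T (J(v, T) = 7*T + v = v + 7*T)
f(m) = -5 (f(m) = 5/(-7 + (12 - 6)) = 5/(-7 + 6) = 5/(-1) = 5*(-1) = -5)
(f(√(-7 - 5)) + J(19, -16))² = (-5 + (19 + 7*(-16)))² = (-5 + (19 - 112))² = (-5 - 93)² = (-98)² = 9604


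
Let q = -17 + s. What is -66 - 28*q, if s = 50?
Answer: -990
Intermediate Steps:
q = 33 (q = -17 + 50 = 33)
-66 - 28*q = -66 - 28*33 = -66 - 924 = -990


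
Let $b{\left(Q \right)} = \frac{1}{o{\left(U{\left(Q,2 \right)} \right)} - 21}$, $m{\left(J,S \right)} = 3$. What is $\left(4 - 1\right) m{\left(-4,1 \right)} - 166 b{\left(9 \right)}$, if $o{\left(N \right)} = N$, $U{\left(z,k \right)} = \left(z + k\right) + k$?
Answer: $\frac{119}{4} \approx 29.75$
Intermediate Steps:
$U{\left(z,k \right)} = z + 2 k$ ($U{\left(z,k \right)} = \left(k + z\right) + k = z + 2 k$)
$b{\left(Q \right)} = \frac{1}{-17 + Q}$ ($b{\left(Q \right)} = \frac{1}{\left(Q + 2 \cdot 2\right) - 21} = \frac{1}{\left(Q + 4\right) - 21} = \frac{1}{\left(4 + Q\right) - 21} = \frac{1}{-17 + Q}$)
$\left(4 - 1\right) m{\left(-4,1 \right)} - 166 b{\left(9 \right)} = \left(4 - 1\right) 3 - \frac{166}{-17 + 9} = \left(4 - 1\right) 3 - \frac{166}{-8} = 3 \cdot 3 - - \frac{83}{4} = 9 + \frac{83}{4} = \frac{119}{4}$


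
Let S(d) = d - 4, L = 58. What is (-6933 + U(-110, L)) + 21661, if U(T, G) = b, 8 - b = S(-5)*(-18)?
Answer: 14574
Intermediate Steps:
S(d) = -4 + d
b = -154 (b = 8 - (-4 - 5)*(-18) = 8 - (-9)*(-18) = 8 - 1*162 = 8 - 162 = -154)
U(T, G) = -154
(-6933 + U(-110, L)) + 21661 = (-6933 - 154) + 21661 = -7087 + 21661 = 14574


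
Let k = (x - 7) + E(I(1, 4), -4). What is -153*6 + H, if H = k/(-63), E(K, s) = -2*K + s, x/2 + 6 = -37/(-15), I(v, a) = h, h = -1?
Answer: -867269/945 ≈ -917.75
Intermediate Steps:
I(v, a) = -1
x = -106/15 (x = -12 + 2*(-37/(-15)) = -12 + 2*(-37*(-1/15)) = -12 + 2*(37/15) = -12 + 74/15 = -106/15 ≈ -7.0667)
E(K, s) = s - 2*K
k = -241/15 (k = (-106/15 - 7) + (-4 - 2*(-1)) = -211/15 + (-4 + 2) = -211/15 - 2 = -241/15 ≈ -16.067)
H = 241/945 (H = -241/15/(-63) = -241/15*(-1/63) = 241/945 ≈ 0.25503)
-153*6 + H = -153*6 + 241/945 = -918 + 241/945 = -867269/945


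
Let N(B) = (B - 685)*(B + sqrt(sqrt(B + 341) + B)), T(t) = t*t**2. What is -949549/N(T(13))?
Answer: -279580791207601/977628999816252 - 2086159153*sqrt(282)/11731547997795024 + 127255708333*sqrt(2197 + 3*sqrt(282))/977628999816252 + 949549*sqrt(282)*sqrt(2197 + 3*sqrt(282))/11731547997795024 ≈ -0.27981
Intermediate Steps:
T(t) = t**3
N(B) = (-685 + B)*(B + sqrt(B + sqrt(341 + B))) (N(B) = (-685 + B)*(B + sqrt(sqrt(341 + B) + B)) = (-685 + B)*(B + sqrt(B + sqrt(341 + B))))
-949549/N(T(13)) = -949549/((13**3)**2 - 685*13**3 - 685*sqrt(13**3 + sqrt(341 + 13**3)) + 13**3*sqrt(13**3 + sqrt(341 + 13**3))) = -949549/(2197**2 - 685*2197 - 685*sqrt(2197 + sqrt(341 + 2197)) + 2197*sqrt(2197 + sqrt(341 + 2197))) = -949549/(4826809 - 1504945 - 685*sqrt(2197 + sqrt(2538)) + 2197*sqrt(2197 + sqrt(2538))) = -949549/(4826809 - 1504945 - 685*sqrt(2197 + 3*sqrt(282)) + 2197*sqrt(2197 + 3*sqrt(282))) = -949549/(3321864 + 1512*sqrt(2197 + 3*sqrt(282)))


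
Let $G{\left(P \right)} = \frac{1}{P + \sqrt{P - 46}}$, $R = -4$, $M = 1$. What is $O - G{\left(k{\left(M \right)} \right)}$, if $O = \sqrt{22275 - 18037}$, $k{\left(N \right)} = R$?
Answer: $\frac{2}{33} + \sqrt{4238} + \frac{5 i \sqrt{2}}{66} \approx 65.161 + 0.10714 i$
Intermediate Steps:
$k{\left(N \right)} = -4$
$O = \sqrt{4238} \approx 65.1$
$G{\left(P \right)} = \frac{1}{P + \sqrt{-46 + P}}$
$O - G{\left(k{\left(M \right)} \right)} = \sqrt{4238} - \frac{1}{-4 + \sqrt{-46 - 4}} = \sqrt{4238} - \frac{1}{-4 + \sqrt{-50}} = \sqrt{4238} - \frac{1}{-4 + 5 i \sqrt{2}}$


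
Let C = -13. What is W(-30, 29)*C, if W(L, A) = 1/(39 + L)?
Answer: -13/9 ≈ -1.4444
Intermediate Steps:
W(-30, 29)*C = -13/(39 - 30) = -13/9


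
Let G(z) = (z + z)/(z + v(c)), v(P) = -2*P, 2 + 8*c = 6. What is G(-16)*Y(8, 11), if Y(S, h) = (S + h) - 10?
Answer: 288/17 ≈ 16.941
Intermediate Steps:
c = ½ (c = -¼ + (⅛)*6 = -¼ + ¾ = ½ ≈ 0.50000)
Y(S, h) = -10 + S + h
G(z) = 2*z/(-1 + z) (G(z) = (z + z)/(z - 2*½) = (2*z)/(z - 1) = (2*z)/(-1 + z) = 2*z/(-1 + z))
G(-16)*Y(8, 11) = (2*(-16)/(-1 - 16))*(-10 + 8 + 11) = (2*(-16)/(-17))*9 = (2*(-16)*(-1/17))*9 = (32/17)*9 = 288/17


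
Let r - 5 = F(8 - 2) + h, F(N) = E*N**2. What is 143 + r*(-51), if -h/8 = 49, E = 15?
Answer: -7660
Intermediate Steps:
h = -392 (h = -8*49 = -392)
F(N) = 15*N**2
r = 153 (r = 5 + (15*(8 - 2)**2 - 392) = 5 + (15*6**2 - 392) = 5 + (15*36 - 392) = 5 + (540 - 392) = 5 + 148 = 153)
143 + r*(-51) = 143 + 153*(-51) = 143 - 7803 = -7660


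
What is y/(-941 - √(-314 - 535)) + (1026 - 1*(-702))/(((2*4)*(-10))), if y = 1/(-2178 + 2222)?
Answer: (-4752*√849 + 4471637*I)/(220*(√849 - 941*I)) ≈ -21.6 + 7.4762e-7*I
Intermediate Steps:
y = 1/44 ≈ 0.022727
y/(-941 - √(-314 - 535)) + (1026 - 1*(-702))/(((2*4)*(-10))) = 1/(44*(-941 - √(-314 - 535))) + (1026 - 1*(-702))/(((2*4)*(-10))) = 1/(44*(-941 - √(-849))) + (1026 + 702)/((8*(-10))) = 1/(44*(-941 - I*√849)) + 1728/(-80) = 1/(44*(-941 - I*√849)) + 1728*(-1/80) = 1/(44*(-941 - I*√849)) - 108/5 = -108/5 + 1/(44*(-941 - I*√849))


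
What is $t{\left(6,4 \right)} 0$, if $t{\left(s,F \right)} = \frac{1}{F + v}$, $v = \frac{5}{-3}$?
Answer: $0$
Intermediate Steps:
$v = - \frac{5}{3}$ ($v = 5 \left(- \frac{1}{3}\right) = - \frac{5}{3} \approx -1.6667$)
$t{\left(s,F \right)} = \frac{1}{- \frac{5}{3} + F}$ ($t{\left(s,F \right)} = \frac{1}{F - \frac{5}{3}} = \frac{1}{- \frac{5}{3} + F}$)
$t{\left(6,4 \right)} 0 = \frac{3}{-5 + 3 \cdot 4} \cdot 0 = \frac{3}{-5 + 12} \cdot 0 = \frac{3}{7} \cdot 0 = 0$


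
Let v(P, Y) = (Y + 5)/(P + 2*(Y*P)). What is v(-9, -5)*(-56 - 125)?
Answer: 0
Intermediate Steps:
v(P, Y) = (5 + Y)/(P + 2*P*Y) (v(P, Y) = (5 + Y)/(P + 2*(P*Y)) = (5 + Y)/(P + 2*P*Y))
v(-9, -5)*(-56 - 125) = ((5 - 5)/((-9)*(1 + 2*(-5))))*(-56 - 125) = -1/9*0/(1 - 10)*(-181) = -1/9*0/(-9)*(-181) = -1/9*(-1/9)*0*(-181) = 0*(-181) = 0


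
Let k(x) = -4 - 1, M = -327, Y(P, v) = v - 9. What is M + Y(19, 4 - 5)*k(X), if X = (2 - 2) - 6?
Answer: -277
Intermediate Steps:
Y(P, v) = -9 + v
X = -6 (X = 0 - 6 = -6)
k(x) = -5
M + Y(19, 4 - 5)*k(X) = -327 + (-9 + (4 - 5))*(-5) = -327 + (-9 - 1)*(-5) = -327 - 10*(-5) = -327 + 50 = -277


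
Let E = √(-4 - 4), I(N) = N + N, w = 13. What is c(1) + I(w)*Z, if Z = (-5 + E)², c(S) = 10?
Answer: 452 - 520*I*√2 ≈ 452.0 - 735.39*I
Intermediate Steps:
I(N) = 2*N
E = 2*I*√2 (E = √(-8) = 2*I*√2 ≈ 2.8284*I)
Z = (-5 + 2*I*√2)² ≈ 17.0 - 28.284*I
c(1) + I(w)*Z = 10 + (2*13)*(17 - 20*I*√2) = 10 + 26*(17 - 20*I*√2) = 10 + (442 - 520*I*√2) = 452 - 520*I*√2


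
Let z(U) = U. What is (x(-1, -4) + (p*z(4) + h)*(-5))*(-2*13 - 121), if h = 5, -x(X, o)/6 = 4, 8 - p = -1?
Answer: 33663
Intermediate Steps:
p = 9 (p = 8 - 1*(-1) = 8 + 1 = 9)
x(X, o) = -24 (x(X, o) = -6*4 = -24)
(x(-1, -4) + (p*z(4) + h)*(-5))*(-2*13 - 121) = (-24 + (9*4 + 5)*(-5))*(-2*13 - 121) = (-24 + (36 + 5)*(-5))*(-26 - 121) = (-24 + 41*(-5))*(-147) = (-24 - 205)*(-147) = -229*(-147) = 33663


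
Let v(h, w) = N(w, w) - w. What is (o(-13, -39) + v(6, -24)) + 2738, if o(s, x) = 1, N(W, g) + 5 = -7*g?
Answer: 2926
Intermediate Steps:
N(W, g) = -5 - 7*g
v(h, w) = -5 - 8*w (v(h, w) = (-5 - 7*w) - w = -5 - 8*w)
(o(-13, -39) + v(6, -24)) + 2738 = (1 + (-5 - 8*(-24))) + 2738 = (1 + (-5 + 192)) + 2738 = (1 + 187) + 2738 = 188 + 2738 = 2926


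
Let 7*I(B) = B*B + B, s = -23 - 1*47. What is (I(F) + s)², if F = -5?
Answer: 220900/49 ≈ 4508.2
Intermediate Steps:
s = -70 (s = -23 - 47 = -70)
I(B) = B/7 + B²/7 (I(B) = (B*B + B)/7 = (B² + B)/7 = (B + B²)/7 = B/7 + B²/7)
(I(F) + s)² = ((⅐)*(-5)*(1 - 5) - 70)² = ((⅐)*(-5)*(-4) - 70)² = (20/7 - 70)² = (-470/7)² = 220900/49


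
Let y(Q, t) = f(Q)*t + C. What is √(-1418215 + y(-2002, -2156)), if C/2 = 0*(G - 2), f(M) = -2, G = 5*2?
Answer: I*√1413903 ≈ 1189.1*I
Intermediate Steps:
G = 10
C = 0 (C = 2*(0*(10 - 2)) = 2*(0*8) = 2*0 = 0)
y(Q, t) = -2*t (y(Q, t) = -2*t + 0 = -2*t)
√(-1418215 + y(-2002, -2156)) = √(-1418215 - 2*(-2156)) = √(-1418215 + 4312) = √(-1413903) = I*√1413903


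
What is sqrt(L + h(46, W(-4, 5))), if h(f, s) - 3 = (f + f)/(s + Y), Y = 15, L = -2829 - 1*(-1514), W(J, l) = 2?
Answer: 6*I*sqrt(10489)/17 ≈ 36.147*I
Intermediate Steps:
L = -1315 (L = -2829 + 1514 = -1315)
h(f, s) = 3 + 2*f/(15 + s) (h(f, s) = 3 + (f + f)/(s + 15) = 3 + (2*f)/(15 + s) = 3 + 2*f/(15 + s))
sqrt(L + h(46, W(-4, 5))) = sqrt(-1315 + (45 + 2*46 + 3*2)/(15 + 2)) = sqrt(-1315 + (45 + 92 + 6)/17) = sqrt(-1315 + (1/17)*143) = sqrt(-1315 + 143/17) = sqrt(-22212/17) = 6*I*sqrt(10489)/17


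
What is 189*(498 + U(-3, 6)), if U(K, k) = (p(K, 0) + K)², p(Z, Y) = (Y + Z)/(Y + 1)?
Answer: 100926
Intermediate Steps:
p(Z, Y) = (Y + Z)/(1 + Y)
U(K, k) = 4*K² (U(K, k) = ((0 + K)/(1 + 0) + K)² = (K/1 + K)² = (1*K + K)² = (K + K)² = (2*K)² = 4*K²)
189*(498 + U(-3, 6)) = 189*(498 + 4*(-3)²) = 189*(498 + 4*9) = 189*(498 + 36) = 189*534 = 100926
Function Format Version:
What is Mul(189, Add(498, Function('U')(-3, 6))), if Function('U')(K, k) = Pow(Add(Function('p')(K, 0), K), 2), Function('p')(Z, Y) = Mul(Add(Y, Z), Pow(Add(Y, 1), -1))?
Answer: 100926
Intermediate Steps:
Function('p')(Z, Y) = Mul(Pow(Add(1, Y), -1), Add(Y, Z)) (Function('p')(Z, Y) = Mul(Add(Y, Z), Pow(Add(1, Y), -1)) = Mul(Pow(Add(1, Y), -1), Add(Y, Z)))
Function('U')(K, k) = Mul(4, Pow(K, 2)) (Function('U')(K, k) = Pow(Add(Mul(Pow(Add(1, 0), -1), Add(0, K)), K), 2) = Pow(Add(Mul(Pow(1, -1), K), K), 2) = Pow(Add(Mul(1, K), K), 2) = Pow(Add(K, K), 2) = Pow(Mul(2, K), 2) = Mul(4, Pow(K, 2)))
Mul(189, Add(498, Function('U')(-3, 6))) = Mul(189, Add(498, Mul(4, Pow(-3, 2)))) = Mul(189, Add(498, Mul(4, 9))) = Mul(189, Add(498, 36)) = Mul(189, 534) = 100926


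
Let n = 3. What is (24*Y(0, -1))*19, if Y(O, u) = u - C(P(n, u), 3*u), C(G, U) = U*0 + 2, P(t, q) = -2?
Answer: -1368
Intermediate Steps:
C(G, U) = 2 (C(G, U) = 0 + 2 = 2)
Y(O, u) = -2 + u (Y(O, u) = u - 1*2 = u - 2 = -2 + u)
(24*Y(0, -1))*19 = (24*(-2 - 1))*19 = (24*(-3))*19 = -72*19 = -1368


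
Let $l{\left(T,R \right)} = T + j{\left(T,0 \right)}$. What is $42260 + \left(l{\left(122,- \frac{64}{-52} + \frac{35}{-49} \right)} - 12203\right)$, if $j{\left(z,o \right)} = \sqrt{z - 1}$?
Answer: $30190$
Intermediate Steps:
$j{\left(z,o \right)} = \sqrt{-1 + z}$
$l{\left(T,R \right)} = T + \sqrt{-1 + T}$
$42260 + \left(l{\left(122,- \frac{64}{-52} + \frac{35}{-49} \right)} - 12203\right) = 42260 - \left(12081 - \sqrt{-1 + 122}\right) = 42260 - \left(12081 - 11\right) = 42260 + \left(\left(122 + 11\right) - 12203\right) = 42260 + \left(133 - 12203\right) = 42260 - 12070 = 30190$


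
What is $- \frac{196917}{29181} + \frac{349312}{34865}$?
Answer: $\frac{1109254089}{339131855} \approx 3.2709$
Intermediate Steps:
$- \frac{196917}{29181} + \frac{349312}{34865} = \left(-196917\right) \frac{1}{29181} + 349312 \cdot \frac{1}{34865} = - \frac{65639}{9727} + \frac{349312}{34865} = \frac{1109254089}{339131855}$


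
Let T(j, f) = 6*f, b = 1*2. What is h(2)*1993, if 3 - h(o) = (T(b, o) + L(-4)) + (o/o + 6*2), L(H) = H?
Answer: -35874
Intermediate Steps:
b = 2
h(o) = -6 - 6*o (h(o) = 3 - ((6*o - 4) + (o/o + 6*2)) = 3 - ((-4 + 6*o) + (1 + 12)) = 3 - ((-4 + 6*o) + 13) = 3 - (9 + 6*o) = 3 + (-9 - 6*o) = -6 - 6*o)
h(2)*1993 = (-6 - 6*2)*1993 = (-6 - 12)*1993 = -18*1993 = -35874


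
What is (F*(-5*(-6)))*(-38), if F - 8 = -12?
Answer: 4560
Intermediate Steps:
F = -4 (F = 8 - 12 = -4)
(F*(-5*(-6)))*(-38) = -(-20)*(-6)*(-38) = -4*30*(-38) = -120*(-38) = 4560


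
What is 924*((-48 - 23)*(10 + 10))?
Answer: -1312080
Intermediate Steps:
924*((-48 - 23)*(10 + 10)) = 924*(-71*20) = 924*(-1420) = -1312080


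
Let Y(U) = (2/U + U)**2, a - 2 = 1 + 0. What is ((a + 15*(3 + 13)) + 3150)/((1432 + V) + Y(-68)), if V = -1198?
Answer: 435812/624497 ≈ 0.69786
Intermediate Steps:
a = 3 (a = 2 + (1 + 0) = 2 + 1 = 3)
Y(U) = (U + 2/U)**2
((a + 15*(3 + 13)) + 3150)/((1432 + V) + Y(-68)) = ((3 + 15*(3 + 13)) + 3150)/((1432 - 1198) + (2 + (-68)**2)**2/(-68)**2) = ((3 + 15*16) + 3150)/(234 + (2 + 4624)**2/4624) = ((3 + 240) + 3150)/(234 + (1/4624)*4626**2) = (243 + 3150)/(234 + (1/4624)*21399876) = 3393/(234 + 5349969/1156) = 3393/(5620473/1156) = 3393*(1156/5620473) = 435812/624497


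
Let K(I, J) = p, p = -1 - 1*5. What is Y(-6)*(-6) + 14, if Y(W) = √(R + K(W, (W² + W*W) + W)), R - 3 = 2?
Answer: 14 - 6*I ≈ 14.0 - 6.0*I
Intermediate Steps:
p = -6 (p = -1 - 5 = -6)
K(I, J) = -6
R = 5 (R = 3 + 2 = 5)
Y(W) = I (Y(W) = √(5 - 6) = √(-1) = I)
Y(-6)*(-6) + 14 = I*(-6) + 14 = -6*I + 14 = 14 - 6*I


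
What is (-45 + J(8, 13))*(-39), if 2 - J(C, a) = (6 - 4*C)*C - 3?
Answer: -6552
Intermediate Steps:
J(C, a) = 5 - C*(6 - 4*C) (J(C, a) = 2 - ((6 - 4*C)*C - 3) = 2 - (C*(6 - 4*C) - 3) = 2 - (-3 + C*(6 - 4*C)) = 2 + (3 - C*(6 - 4*C)) = 5 - C*(6 - 4*C))
(-45 + J(8, 13))*(-39) = (-45 + (5 - 6*8 + 4*8²))*(-39) = (-45 + (5 - 48 + 4*64))*(-39) = (-45 + (5 - 48 + 256))*(-39) = (-45 + 213)*(-39) = 168*(-39) = -6552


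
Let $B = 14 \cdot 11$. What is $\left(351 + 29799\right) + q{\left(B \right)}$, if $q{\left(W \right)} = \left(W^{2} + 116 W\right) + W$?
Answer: $71884$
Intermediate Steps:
$B = 154$
$q{\left(W \right)} = W^{2} + 117 W$
$\left(351 + 29799\right) + q{\left(B \right)} = \left(351 + 29799\right) + 154 \left(117 + 154\right) = 30150 + 154 \cdot 271 = 30150 + 41734 = 71884$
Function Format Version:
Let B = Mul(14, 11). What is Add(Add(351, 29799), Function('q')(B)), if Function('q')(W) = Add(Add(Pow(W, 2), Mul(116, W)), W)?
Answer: 71884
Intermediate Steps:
B = 154
Function('q')(W) = Add(Pow(W, 2), Mul(117, W))
Add(Add(351, 29799), Function('q')(B)) = Add(Add(351, 29799), Mul(154, Add(117, 154))) = Add(30150, Mul(154, 271)) = Add(30150, 41734) = 71884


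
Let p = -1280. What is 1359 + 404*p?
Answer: -515761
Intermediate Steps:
1359 + 404*p = 1359 + 404*(-1280) = 1359 - 517120 = -515761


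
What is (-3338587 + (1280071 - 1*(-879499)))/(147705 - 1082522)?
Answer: 1179017/934817 ≈ 1.2612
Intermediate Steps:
(-3338587 + (1280071 - 1*(-879499)))/(147705 - 1082522) = (-3338587 + (1280071 + 879499))/(-934817) = (-3338587 + 2159570)*(-1/934817) = -1179017*(-1/934817) = 1179017/934817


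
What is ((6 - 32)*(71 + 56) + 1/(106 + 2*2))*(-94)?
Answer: 17071293/55 ≈ 3.1039e+5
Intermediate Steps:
((6 - 32)*(71 + 56) + 1/(106 + 2*2))*(-94) = (-26*127 + 1/(106 + 4))*(-94) = (-3302 + 1/110)*(-94) = -363219/110*(-94) = 17071293/55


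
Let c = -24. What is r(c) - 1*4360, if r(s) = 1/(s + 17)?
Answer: -30521/7 ≈ -4360.1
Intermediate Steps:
r(s) = 1/(17 + s)
r(c) - 1*4360 = 1/(17 - 24) - 1*4360 = 1/(-7) - 4360 = -⅐ - 4360 = -30521/7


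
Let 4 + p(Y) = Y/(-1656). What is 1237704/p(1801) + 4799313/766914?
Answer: -523951835981037/2153750150 ≈ -2.4327e+5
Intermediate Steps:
p(Y) = -4 - Y/1656 (p(Y) = -4 + Y/(-1656) = -4 + Y*(-1/1656) = -4 - Y/1656)
1237704/p(1801) + 4799313/766914 = 1237704/(-4 - 1/1656*1801) + 4799313/766914 = 1237704/(-4 - 1801/1656) + 4799313*(1/766914) = 1237704/(-8425/1656) + 1599771/255638 = 1237704*(-1656/8425) + 1599771/255638 = -2049637824/8425 + 1599771/255638 = -523951835981037/2153750150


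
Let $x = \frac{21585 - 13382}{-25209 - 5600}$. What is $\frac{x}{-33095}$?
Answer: $\frac{8203}{1019623855} \approx 8.0451 \cdot 10^{-6}$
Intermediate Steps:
$x = - \frac{8203}{30809}$ ($x = \frac{8203}{-30809} = 8203 \left(- \frac{1}{30809}\right) = - \frac{8203}{30809} \approx -0.26625$)
$\frac{x}{-33095} = - \frac{8203}{30809 \left(-33095\right)} = \left(- \frac{8203}{30809}\right) \left(- \frac{1}{33095}\right) = \frac{8203}{1019623855}$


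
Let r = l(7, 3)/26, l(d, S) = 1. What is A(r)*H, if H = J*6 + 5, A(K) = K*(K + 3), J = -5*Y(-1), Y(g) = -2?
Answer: 395/52 ≈ 7.5962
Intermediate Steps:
J = 10 (J = -5*(-2) = 10)
r = 1/26 ≈ 0.038462
A(K) = K*(3 + K)
H = 65 (H = 10*6 + 5 = 60 + 5 = 65)
A(r)*H = ((3 + 1/26)/26)*65 = ((1/26)*(79/26))*65 = (79/676)*65 = 395/52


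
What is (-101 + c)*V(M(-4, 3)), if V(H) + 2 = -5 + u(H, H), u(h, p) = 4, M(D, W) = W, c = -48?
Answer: 447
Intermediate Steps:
V(H) = -3 (V(H) = -2 + (-5 + 4) = -2 - 1 = -3)
(-101 + c)*V(M(-4, 3)) = (-101 - 48)*(-3) = -149*(-3) = 447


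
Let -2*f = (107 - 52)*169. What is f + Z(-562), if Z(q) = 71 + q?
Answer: -10277/2 ≈ -5138.5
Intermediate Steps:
f = -9295/2 (f = -(107 - 52)*169/2 = -55*169/2 = -1/2*9295 = -9295/2 ≈ -4647.5)
f + Z(-562) = -9295/2 + (71 - 562) = -9295/2 - 491 = -10277/2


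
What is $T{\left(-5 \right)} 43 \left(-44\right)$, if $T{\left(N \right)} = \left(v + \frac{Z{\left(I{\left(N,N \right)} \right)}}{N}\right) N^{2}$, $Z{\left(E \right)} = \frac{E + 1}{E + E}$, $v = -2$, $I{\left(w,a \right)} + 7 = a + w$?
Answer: $\frac{1683880}{17} \approx 99052.0$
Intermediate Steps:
$I{\left(w,a \right)} = -7 + a + w$ ($I{\left(w,a \right)} = -7 + \left(a + w\right) = -7 + a + w$)
$Z{\left(E \right)} = \frac{1 + E}{2 E}$
$T{\left(N \right)} = N^{2} \left(-2 + \frac{-6 + 2 N}{2 N \left(-7 + 2 N\right)}\right)$ ($T{\left(N \right)} = \left(-2 + \frac{\frac{1}{2} \frac{1}{-7 + N + N} \left(1 + \left(-7 + N + N\right)\right)}{N}\right) N^{2} = \left(-2 + \frac{\frac{1}{2} \frac{1}{-7 + 2 N} \left(1 + \left(-7 + 2 N\right)\right)}{N}\right) N^{2} = \left(-2 + \frac{\frac{1}{2} \frac{1}{-7 + 2 N} \left(-6 + 2 N\right)}{N}\right) N^{2} = \left(-2 + \frac{-6 + 2 N}{2 N \left(-7 + 2 N\right)}\right) N^{2} = N^{2} \left(-2 + \frac{-6 + 2 N}{2 N \left(-7 + 2 N\right)}\right)$)
$T{\left(-5 \right)} 43 \left(-44\right) = - \frac{5 \left(-3 - 4 \left(-5\right)^{2} + 15 \left(-5\right)\right)}{-7 + 2 \left(-5\right)} 43 \left(-44\right) = - \frac{5 \left(-3 - 100 - 75\right)}{-7 - 10} \cdot 43 \left(-44\right) = - \frac{5 \left(-3 - 100 - 75\right)}{-17} \cdot 43 \left(-44\right) = \left(-5\right) \left(- \frac{1}{17}\right) \left(-178\right) 43 \left(-44\right) = \left(- \frac{890}{17}\right) 43 \left(-44\right) = \left(- \frac{38270}{17}\right) \left(-44\right) = \frac{1683880}{17}$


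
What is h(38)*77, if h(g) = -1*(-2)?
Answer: 154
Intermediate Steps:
h(g) = 2
h(38)*77 = 2*77 = 154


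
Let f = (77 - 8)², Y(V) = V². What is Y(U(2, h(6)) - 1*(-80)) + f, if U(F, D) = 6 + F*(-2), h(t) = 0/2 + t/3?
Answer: 11485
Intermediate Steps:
h(t) = t/3 (h(t) = 0*(½) + t*(⅓) = 0 + t/3 = t/3)
U(F, D) = 6 - 2*F
f = 4761 (f = 69² = 4761)
Y(U(2, h(6)) - 1*(-80)) + f = ((6 - 2*2) - 1*(-80))² + 4761 = ((6 - 4) + 80)² + 4761 = (2 + 80)² + 4761 = 82² + 4761 = 6724 + 4761 = 11485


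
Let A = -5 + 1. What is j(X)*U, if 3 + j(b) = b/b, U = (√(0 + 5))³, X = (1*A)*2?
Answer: -10*√5 ≈ -22.361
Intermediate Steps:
A = -4
X = -8 (X = (1*(-4))*2 = -4*2 = -8)
U = 5*√5 (U = (√5)³ = 5*√5 ≈ 11.180)
j(b) = -2 (j(b) = -3 + b/b = -3 + 1 = -2)
j(X)*U = -10*√5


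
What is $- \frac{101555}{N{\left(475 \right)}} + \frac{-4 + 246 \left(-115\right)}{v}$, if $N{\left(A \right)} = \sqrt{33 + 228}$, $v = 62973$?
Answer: $- \frac{28294}{62973} - \frac{101555 \sqrt{29}}{87} \approx -6286.5$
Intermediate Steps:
$N{\left(A \right)} = 3 \sqrt{29}$ ($N{\left(A \right)} = \sqrt{261} = 3 \sqrt{29}$)
$- \frac{101555}{N{\left(475 \right)}} + \frac{-4 + 246 \left(-115\right)}{v} = - \frac{101555}{3 \sqrt{29}} + \frac{-4 + 246 \left(-115\right)}{62973} = - 101555 \frac{\sqrt{29}}{87} + \left(-4 - 28290\right) \frac{1}{62973} = - \frac{101555 \sqrt{29}}{87} - \frac{28294}{62973} = - \frac{28294}{62973} - \frac{101555 \sqrt{29}}{87}$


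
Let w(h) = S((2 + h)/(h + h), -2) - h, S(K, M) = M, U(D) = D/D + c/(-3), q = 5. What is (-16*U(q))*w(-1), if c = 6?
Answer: -16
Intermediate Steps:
U(D) = -1 (U(D) = D/D + 6/(-3) = 1 + 6*(-⅓) = 1 - 2 = -1)
w(h) = -2 - h
(-16*U(q))*w(-1) = (-16*(-1))*(-2 - 1*(-1)) = 16*(-2 + 1) = 16*(-1) = -16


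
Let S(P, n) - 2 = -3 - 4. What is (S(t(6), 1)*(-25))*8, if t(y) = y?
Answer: 1000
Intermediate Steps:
S(P, n) = -5 (S(P, n) = 2 + (-3 - 4) = 2 - 7 = -5)
(S(t(6), 1)*(-25))*8 = -5*(-25)*8 = 125*8 = 1000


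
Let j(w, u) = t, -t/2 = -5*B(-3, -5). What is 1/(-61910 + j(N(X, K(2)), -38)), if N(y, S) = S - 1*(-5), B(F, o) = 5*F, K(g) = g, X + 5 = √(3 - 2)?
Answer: -1/62060 ≈ -1.6113e-5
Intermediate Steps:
X = -4 (X = -5 + √(3 - 2) = -5 + √1 = -5 + 1 = -4)
N(y, S) = 5 + S (N(y, S) = S + 5 = 5 + S)
t = -150 (t = -(-10)*5*(-3) = -(-10)*(-15) = -2*75 = -150)
j(w, u) = -150
1/(-61910 + j(N(X, K(2)), -38)) = 1/(-61910 - 150) = 1/(-62060) = -1/62060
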